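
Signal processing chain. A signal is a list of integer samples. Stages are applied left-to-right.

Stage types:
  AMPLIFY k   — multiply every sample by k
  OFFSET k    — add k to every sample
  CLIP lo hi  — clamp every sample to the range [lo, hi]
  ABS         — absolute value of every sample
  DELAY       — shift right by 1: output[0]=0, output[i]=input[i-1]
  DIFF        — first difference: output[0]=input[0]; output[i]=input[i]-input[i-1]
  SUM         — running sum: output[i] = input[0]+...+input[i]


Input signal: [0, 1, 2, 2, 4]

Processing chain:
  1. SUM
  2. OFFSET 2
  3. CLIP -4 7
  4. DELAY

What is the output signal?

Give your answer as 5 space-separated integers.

Input: [0, 1, 2, 2, 4]
Stage 1 (SUM): sum[0..0]=0, sum[0..1]=1, sum[0..2]=3, sum[0..3]=5, sum[0..4]=9 -> [0, 1, 3, 5, 9]
Stage 2 (OFFSET 2): 0+2=2, 1+2=3, 3+2=5, 5+2=7, 9+2=11 -> [2, 3, 5, 7, 11]
Stage 3 (CLIP -4 7): clip(2,-4,7)=2, clip(3,-4,7)=3, clip(5,-4,7)=5, clip(7,-4,7)=7, clip(11,-4,7)=7 -> [2, 3, 5, 7, 7]
Stage 4 (DELAY): [0, 2, 3, 5, 7] = [0, 2, 3, 5, 7] -> [0, 2, 3, 5, 7]

Answer: 0 2 3 5 7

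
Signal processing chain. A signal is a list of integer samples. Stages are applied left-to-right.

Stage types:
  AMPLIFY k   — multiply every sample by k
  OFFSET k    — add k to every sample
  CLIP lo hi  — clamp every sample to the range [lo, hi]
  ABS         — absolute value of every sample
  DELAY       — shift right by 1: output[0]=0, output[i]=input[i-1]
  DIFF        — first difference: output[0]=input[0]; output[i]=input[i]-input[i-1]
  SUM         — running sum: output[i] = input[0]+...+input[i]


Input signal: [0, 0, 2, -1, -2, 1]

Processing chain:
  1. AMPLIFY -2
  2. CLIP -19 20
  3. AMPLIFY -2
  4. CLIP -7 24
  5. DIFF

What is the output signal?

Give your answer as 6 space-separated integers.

Input: [0, 0, 2, -1, -2, 1]
Stage 1 (AMPLIFY -2): 0*-2=0, 0*-2=0, 2*-2=-4, -1*-2=2, -2*-2=4, 1*-2=-2 -> [0, 0, -4, 2, 4, -2]
Stage 2 (CLIP -19 20): clip(0,-19,20)=0, clip(0,-19,20)=0, clip(-4,-19,20)=-4, clip(2,-19,20)=2, clip(4,-19,20)=4, clip(-2,-19,20)=-2 -> [0, 0, -4, 2, 4, -2]
Stage 3 (AMPLIFY -2): 0*-2=0, 0*-2=0, -4*-2=8, 2*-2=-4, 4*-2=-8, -2*-2=4 -> [0, 0, 8, -4, -8, 4]
Stage 4 (CLIP -7 24): clip(0,-7,24)=0, clip(0,-7,24)=0, clip(8,-7,24)=8, clip(-4,-7,24)=-4, clip(-8,-7,24)=-7, clip(4,-7,24)=4 -> [0, 0, 8, -4, -7, 4]
Stage 5 (DIFF): s[0]=0, 0-0=0, 8-0=8, -4-8=-12, -7--4=-3, 4--7=11 -> [0, 0, 8, -12, -3, 11]

Answer: 0 0 8 -12 -3 11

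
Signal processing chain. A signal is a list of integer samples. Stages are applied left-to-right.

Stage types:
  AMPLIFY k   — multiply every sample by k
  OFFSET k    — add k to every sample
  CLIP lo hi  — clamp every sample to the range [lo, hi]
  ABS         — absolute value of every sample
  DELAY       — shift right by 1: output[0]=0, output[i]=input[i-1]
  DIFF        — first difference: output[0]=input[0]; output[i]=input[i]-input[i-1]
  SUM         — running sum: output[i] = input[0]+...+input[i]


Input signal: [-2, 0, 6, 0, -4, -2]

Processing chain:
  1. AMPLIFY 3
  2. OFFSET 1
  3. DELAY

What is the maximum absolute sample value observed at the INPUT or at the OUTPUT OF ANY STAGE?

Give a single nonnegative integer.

Input: [-2, 0, 6, 0, -4, -2] (max |s|=6)
Stage 1 (AMPLIFY 3): -2*3=-6, 0*3=0, 6*3=18, 0*3=0, -4*3=-12, -2*3=-6 -> [-6, 0, 18, 0, -12, -6] (max |s|=18)
Stage 2 (OFFSET 1): -6+1=-5, 0+1=1, 18+1=19, 0+1=1, -12+1=-11, -6+1=-5 -> [-5, 1, 19, 1, -11, -5] (max |s|=19)
Stage 3 (DELAY): [0, -5, 1, 19, 1, -11] = [0, -5, 1, 19, 1, -11] -> [0, -5, 1, 19, 1, -11] (max |s|=19)
Overall max amplitude: 19

Answer: 19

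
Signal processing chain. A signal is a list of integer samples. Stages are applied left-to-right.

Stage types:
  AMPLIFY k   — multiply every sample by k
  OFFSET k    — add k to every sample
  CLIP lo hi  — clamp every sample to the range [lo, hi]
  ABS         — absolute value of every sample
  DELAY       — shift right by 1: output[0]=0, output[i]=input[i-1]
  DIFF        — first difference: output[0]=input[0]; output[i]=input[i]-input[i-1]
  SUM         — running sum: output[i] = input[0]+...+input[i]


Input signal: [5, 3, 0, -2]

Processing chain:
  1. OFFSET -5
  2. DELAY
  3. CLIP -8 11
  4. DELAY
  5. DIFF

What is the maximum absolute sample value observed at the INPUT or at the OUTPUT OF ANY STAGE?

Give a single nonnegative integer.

Input: [5, 3, 0, -2] (max |s|=5)
Stage 1 (OFFSET -5): 5+-5=0, 3+-5=-2, 0+-5=-5, -2+-5=-7 -> [0, -2, -5, -7] (max |s|=7)
Stage 2 (DELAY): [0, 0, -2, -5] = [0, 0, -2, -5] -> [0, 0, -2, -5] (max |s|=5)
Stage 3 (CLIP -8 11): clip(0,-8,11)=0, clip(0,-8,11)=0, clip(-2,-8,11)=-2, clip(-5,-8,11)=-5 -> [0, 0, -2, -5] (max |s|=5)
Stage 4 (DELAY): [0, 0, 0, -2] = [0, 0, 0, -2] -> [0, 0, 0, -2] (max |s|=2)
Stage 5 (DIFF): s[0]=0, 0-0=0, 0-0=0, -2-0=-2 -> [0, 0, 0, -2] (max |s|=2)
Overall max amplitude: 7

Answer: 7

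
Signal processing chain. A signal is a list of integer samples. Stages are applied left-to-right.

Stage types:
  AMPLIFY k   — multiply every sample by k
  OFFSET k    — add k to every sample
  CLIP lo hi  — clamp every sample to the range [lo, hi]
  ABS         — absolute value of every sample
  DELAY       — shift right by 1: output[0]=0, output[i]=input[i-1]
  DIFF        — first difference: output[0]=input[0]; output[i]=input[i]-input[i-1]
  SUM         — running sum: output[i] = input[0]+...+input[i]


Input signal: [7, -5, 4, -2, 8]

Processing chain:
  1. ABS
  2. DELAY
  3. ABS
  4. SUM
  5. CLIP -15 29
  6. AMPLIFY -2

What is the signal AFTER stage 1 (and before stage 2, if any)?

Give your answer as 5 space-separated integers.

Answer: 7 5 4 2 8

Derivation:
Input: [7, -5, 4, -2, 8]
Stage 1 (ABS): |7|=7, |-5|=5, |4|=4, |-2|=2, |8|=8 -> [7, 5, 4, 2, 8]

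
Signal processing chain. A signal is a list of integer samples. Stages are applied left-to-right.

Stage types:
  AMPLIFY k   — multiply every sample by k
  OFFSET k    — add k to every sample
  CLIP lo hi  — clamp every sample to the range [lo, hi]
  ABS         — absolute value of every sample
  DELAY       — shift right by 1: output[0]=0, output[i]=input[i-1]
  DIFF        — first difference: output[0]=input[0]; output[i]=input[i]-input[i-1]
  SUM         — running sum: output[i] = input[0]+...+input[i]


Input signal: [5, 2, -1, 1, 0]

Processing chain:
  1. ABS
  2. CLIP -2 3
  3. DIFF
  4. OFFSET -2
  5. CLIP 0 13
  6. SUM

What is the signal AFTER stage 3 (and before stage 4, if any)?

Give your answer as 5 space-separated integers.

Answer: 3 -1 -1 0 -1

Derivation:
Input: [5, 2, -1, 1, 0]
Stage 1 (ABS): |5|=5, |2|=2, |-1|=1, |1|=1, |0|=0 -> [5, 2, 1, 1, 0]
Stage 2 (CLIP -2 3): clip(5,-2,3)=3, clip(2,-2,3)=2, clip(1,-2,3)=1, clip(1,-2,3)=1, clip(0,-2,3)=0 -> [3, 2, 1, 1, 0]
Stage 3 (DIFF): s[0]=3, 2-3=-1, 1-2=-1, 1-1=0, 0-1=-1 -> [3, -1, -1, 0, -1]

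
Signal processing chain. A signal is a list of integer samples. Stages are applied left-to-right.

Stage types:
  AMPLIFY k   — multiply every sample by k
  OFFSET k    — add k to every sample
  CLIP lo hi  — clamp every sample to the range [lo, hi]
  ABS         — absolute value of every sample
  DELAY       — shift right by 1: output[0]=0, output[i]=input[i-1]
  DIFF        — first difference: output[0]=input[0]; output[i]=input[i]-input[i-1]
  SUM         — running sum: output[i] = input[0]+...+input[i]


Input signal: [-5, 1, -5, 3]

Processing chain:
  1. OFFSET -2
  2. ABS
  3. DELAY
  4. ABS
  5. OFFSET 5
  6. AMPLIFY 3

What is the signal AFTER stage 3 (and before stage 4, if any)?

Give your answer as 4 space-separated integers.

Answer: 0 7 1 7

Derivation:
Input: [-5, 1, -5, 3]
Stage 1 (OFFSET -2): -5+-2=-7, 1+-2=-1, -5+-2=-7, 3+-2=1 -> [-7, -1, -7, 1]
Stage 2 (ABS): |-7|=7, |-1|=1, |-7|=7, |1|=1 -> [7, 1, 7, 1]
Stage 3 (DELAY): [0, 7, 1, 7] = [0, 7, 1, 7] -> [0, 7, 1, 7]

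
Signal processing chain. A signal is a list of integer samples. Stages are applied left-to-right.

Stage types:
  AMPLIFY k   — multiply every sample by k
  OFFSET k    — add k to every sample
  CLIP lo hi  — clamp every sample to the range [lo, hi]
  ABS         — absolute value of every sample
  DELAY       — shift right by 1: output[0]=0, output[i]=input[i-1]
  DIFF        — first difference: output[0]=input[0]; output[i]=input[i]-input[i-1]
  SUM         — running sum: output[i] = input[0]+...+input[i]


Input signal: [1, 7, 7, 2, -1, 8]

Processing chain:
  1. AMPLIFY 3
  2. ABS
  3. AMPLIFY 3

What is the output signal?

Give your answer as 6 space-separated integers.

Input: [1, 7, 7, 2, -1, 8]
Stage 1 (AMPLIFY 3): 1*3=3, 7*3=21, 7*3=21, 2*3=6, -1*3=-3, 8*3=24 -> [3, 21, 21, 6, -3, 24]
Stage 2 (ABS): |3|=3, |21|=21, |21|=21, |6|=6, |-3|=3, |24|=24 -> [3, 21, 21, 6, 3, 24]
Stage 3 (AMPLIFY 3): 3*3=9, 21*3=63, 21*3=63, 6*3=18, 3*3=9, 24*3=72 -> [9, 63, 63, 18, 9, 72]

Answer: 9 63 63 18 9 72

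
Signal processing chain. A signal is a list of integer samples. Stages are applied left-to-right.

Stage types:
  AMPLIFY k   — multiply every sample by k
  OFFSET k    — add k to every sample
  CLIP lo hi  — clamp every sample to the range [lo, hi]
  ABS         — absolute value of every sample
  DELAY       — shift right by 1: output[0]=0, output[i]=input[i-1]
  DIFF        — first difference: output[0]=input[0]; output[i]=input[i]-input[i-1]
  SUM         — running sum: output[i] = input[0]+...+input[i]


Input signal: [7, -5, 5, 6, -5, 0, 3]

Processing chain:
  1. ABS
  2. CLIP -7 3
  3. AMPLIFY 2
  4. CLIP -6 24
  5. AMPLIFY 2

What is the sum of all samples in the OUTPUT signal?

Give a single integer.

Answer: 72

Derivation:
Input: [7, -5, 5, 6, -5, 0, 3]
Stage 1 (ABS): |7|=7, |-5|=5, |5|=5, |6|=6, |-5|=5, |0|=0, |3|=3 -> [7, 5, 5, 6, 5, 0, 3]
Stage 2 (CLIP -7 3): clip(7,-7,3)=3, clip(5,-7,3)=3, clip(5,-7,3)=3, clip(6,-7,3)=3, clip(5,-7,3)=3, clip(0,-7,3)=0, clip(3,-7,3)=3 -> [3, 3, 3, 3, 3, 0, 3]
Stage 3 (AMPLIFY 2): 3*2=6, 3*2=6, 3*2=6, 3*2=6, 3*2=6, 0*2=0, 3*2=6 -> [6, 6, 6, 6, 6, 0, 6]
Stage 4 (CLIP -6 24): clip(6,-6,24)=6, clip(6,-6,24)=6, clip(6,-6,24)=6, clip(6,-6,24)=6, clip(6,-6,24)=6, clip(0,-6,24)=0, clip(6,-6,24)=6 -> [6, 6, 6, 6, 6, 0, 6]
Stage 5 (AMPLIFY 2): 6*2=12, 6*2=12, 6*2=12, 6*2=12, 6*2=12, 0*2=0, 6*2=12 -> [12, 12, 12, 12, 12, 0, 12]
Output sum: 72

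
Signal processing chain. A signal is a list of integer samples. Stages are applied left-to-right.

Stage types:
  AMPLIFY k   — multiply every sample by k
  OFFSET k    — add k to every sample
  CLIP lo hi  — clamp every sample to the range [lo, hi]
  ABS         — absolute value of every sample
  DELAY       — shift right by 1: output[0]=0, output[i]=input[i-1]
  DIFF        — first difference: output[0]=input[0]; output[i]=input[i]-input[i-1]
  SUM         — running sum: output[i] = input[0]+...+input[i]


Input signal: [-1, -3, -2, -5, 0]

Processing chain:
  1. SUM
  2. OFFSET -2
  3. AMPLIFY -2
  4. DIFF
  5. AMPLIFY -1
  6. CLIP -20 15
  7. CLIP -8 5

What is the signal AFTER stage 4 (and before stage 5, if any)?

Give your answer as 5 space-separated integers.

Answer: 6 6 4 10 0

Derivation:
Input: [-1, -3, -2, -5, 0]
Stage 1 (SUM): sum[0..0]=-1, sum[0..1]=-4, sum[0..2]=-6, sum[0..3]=-11, sum[0..4]=-11 -> [-1, -4, -6, -11, -11]
Stage 2 (OFFSET -2): -1+-2=-3, -4+-2=-6, -6+-2=-8, -11+-2=-13, -11+-2=-13 -> [-3, -6, -8, -13, -13]
Stage 3 (AMPLIFY -2): -3*-2=6, -6*-2=12, -8*-2=16, -13*-2=26, -13*-2=26 -> [6, 12, 16, 26, 26]
Stage 4 (DIFF): s[0]=6, 12-6=6, 16-12=4, 26-16=10, 26-26=0 -> [6, 6, 4, 10, 0]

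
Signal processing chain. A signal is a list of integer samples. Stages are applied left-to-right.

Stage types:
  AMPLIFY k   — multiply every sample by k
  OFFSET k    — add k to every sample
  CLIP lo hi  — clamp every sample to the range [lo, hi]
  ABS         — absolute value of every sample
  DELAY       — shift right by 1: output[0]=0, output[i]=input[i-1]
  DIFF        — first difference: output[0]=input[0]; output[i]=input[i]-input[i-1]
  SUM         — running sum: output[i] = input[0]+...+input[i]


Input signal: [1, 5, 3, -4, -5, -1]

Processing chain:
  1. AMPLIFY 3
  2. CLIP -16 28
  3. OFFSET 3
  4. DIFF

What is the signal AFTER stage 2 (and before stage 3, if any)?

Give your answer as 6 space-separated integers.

Input: [1, 5, 3, -4, -5, -1]
Stage 1 (AMPLIFY 3): 1*3=3, 5*3=15, 3*3=9, -4*3=-12, -5*3=-15, -1*3=-3 -> [3, 15, 9, -12, -15, -3]
Stage 2 (CLIP -16 28): clip(3,-16,28)=3, clip(15,-16,28)=15, clip(9,-16,28)=9, clip(-12,-16,28)=-12, clip(-15,-16,28)=-15, clip(-3,-16,28)=-3 -> [3, 15, 9, -12, -15, -3]

Answer: 3 15 9 -12 -15 -3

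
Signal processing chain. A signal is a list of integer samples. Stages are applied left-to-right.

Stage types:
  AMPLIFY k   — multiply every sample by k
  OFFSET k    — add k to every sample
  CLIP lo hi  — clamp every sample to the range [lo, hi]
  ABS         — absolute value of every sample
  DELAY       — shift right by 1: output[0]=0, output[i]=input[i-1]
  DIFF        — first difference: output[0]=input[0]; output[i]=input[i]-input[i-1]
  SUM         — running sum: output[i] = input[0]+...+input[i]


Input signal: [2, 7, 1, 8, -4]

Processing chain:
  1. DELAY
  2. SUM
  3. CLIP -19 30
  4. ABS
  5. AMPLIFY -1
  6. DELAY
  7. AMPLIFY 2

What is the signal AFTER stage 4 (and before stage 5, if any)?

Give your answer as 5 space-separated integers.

Input: [2, 7, 1, 8, -4]
Stage 1 (DELAY): [0, 2, 7, 1, 8] = [0, 2, 7, 1, 8] -> [0, 2, 7, 1, 8]
Stage 2 (SUM): sum[0..0]=0, sum[0..1]=2, sum[0..2]=9, sum[0..3]=10, sum[0..4]=18 -> [0, 2, 9, 10, 18]
Stage 3 (CLIP -19 30): clip(0,-19,30)=0, clip(2,-19,30)=2, clip(9,-19,30)=9, clip(10,-19,30)=10, clip(18,-19,30)=18 -> [0, 2, 9, 10, 18]
Stage 4 (ABS): |0|=0, |2|=2, |9|=9, |10|=10, |18|=18 -> [0, 2, 9, 10, 18]

Answer: 0 2 9 10 18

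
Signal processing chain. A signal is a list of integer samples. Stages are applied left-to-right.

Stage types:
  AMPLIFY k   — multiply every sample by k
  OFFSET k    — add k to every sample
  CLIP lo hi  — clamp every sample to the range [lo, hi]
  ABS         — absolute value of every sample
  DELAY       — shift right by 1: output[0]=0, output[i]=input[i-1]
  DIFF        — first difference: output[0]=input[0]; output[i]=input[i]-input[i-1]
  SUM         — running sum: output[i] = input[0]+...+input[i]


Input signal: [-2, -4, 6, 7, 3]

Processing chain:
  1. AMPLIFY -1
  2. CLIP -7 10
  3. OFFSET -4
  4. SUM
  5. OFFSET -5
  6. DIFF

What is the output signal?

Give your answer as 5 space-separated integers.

Input: [-2, -4, 6, 7, 3]
Stage 1 (AMPLIFY -1): -2*-1=2, -4*-1=4, 6*-1=-6, 7*-1=-7, 3*-1=-3 -> [2, 4, -6, -7, -3]
Stage 2 (CLIP -7 10): clip(2,-7,10)=2, clip(4,-7,10)=4, clip(-6,-7,10)=-6, clip(-7,-7,10)=-7, clip(-3,-7,10)=-3 -> [2, 4, -6, -7, -3]
Stage 3 (OFFSET -4): 2+-4=-2, 4+-4=0, -6+-4=-10, -7+-4=-11, -3+-4=-7 -> [-2, 0, -10, -11, -7]
Stage 4 (SUM): sum[0..0]=-2, sum[0..1]=-2, sum[0..2]=-12, sum[0..3]=-23, sum[0..4]=-30 -> [-2, -2, -12, -23, -30]
Stage 5 (OFFSET -5): -2+-5=-7, -2+-5=-7, -12+-5=-17, -23+-5=-28, -30+-5=-35 -> [-7, -7, -17, -28, -35]
Stage 6 (DIFF): s[0]=-7, -7--7=0, -17--7=-10, -28--17=-11, -35--28=-7 -> [-7, 0, -10, -11, -7]

Answer: -7 0 -10 -11 -7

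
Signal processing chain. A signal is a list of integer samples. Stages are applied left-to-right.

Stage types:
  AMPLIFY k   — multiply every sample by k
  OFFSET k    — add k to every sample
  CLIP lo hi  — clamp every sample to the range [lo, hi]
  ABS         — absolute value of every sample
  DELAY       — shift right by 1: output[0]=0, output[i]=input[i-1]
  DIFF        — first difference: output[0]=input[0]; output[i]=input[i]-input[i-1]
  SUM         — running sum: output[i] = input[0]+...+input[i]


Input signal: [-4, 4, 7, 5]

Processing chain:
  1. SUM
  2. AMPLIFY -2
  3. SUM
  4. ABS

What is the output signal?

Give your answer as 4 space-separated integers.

Answer: 8 8 6 30

Derivation:
Input: [-4, 4, 7, 5]
Stage 1 (SUM): sum[0..0]=-4, sum[0..1]=0, sum[0..2]=7, sum[0..3]=12 -> [-4, 0, 7, 12]
Stage 2 (AMPLIFY -2): -4*-2=8, 0*-2=0, 7*-2=-14, 12*-2=-24 -> [8, 0, -14, -24]
Stage 3 (SUM): sum[0..0]=8, sum[0..1]=8, sum[0..2]=-6, sum[0..3]=-30 -> [8, 8, -6, -30]
Stage 4 (ABS): |8|=8, |8|=8, |-6|=6, |-30|=30 -> [8, 8, 6, 30]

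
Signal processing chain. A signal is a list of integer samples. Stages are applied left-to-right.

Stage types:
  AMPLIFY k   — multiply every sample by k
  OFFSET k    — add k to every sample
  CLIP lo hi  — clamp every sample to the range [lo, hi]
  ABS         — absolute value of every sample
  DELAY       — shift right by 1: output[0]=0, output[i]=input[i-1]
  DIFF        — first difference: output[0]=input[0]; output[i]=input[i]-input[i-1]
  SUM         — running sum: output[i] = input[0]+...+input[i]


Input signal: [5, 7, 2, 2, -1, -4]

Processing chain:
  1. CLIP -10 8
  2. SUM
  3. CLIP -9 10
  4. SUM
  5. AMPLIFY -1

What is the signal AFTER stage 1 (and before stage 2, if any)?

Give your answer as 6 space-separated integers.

Answer: 5 7 2 2 -1 -4

Derivation:
Input: [5, 7, 2, 2, -1, -4]
Stage 1 (CLIP -10 8): clip(5,-10,8)=5, clip(7,-10,8)=7, clip(2,-10,8)=2, clip(2,-10,8)=2, clip(-1,-10,8)=-1, clip(-4,-10,8)=-4 -> [5, 7, 2, 2, -1, -4]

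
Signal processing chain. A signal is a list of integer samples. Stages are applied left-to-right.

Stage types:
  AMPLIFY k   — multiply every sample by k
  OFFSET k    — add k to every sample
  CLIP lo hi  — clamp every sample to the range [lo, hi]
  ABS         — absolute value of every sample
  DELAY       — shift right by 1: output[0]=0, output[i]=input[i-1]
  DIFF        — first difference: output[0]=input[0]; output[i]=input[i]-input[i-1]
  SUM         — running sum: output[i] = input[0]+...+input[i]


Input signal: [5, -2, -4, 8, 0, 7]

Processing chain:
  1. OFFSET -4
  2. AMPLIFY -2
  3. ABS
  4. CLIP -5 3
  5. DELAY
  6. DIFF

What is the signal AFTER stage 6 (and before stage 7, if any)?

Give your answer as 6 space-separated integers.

Input: [5, -2, -4, 8, 0, 7]
Stage 1 (OFFSET -4): 5+-4=1, -2+-4=-6, -4+-4=-8, 8+-4=4, 0+-4=-4, 7+-4=3 -> [1, -6, -8, 4, -4, 3]
Stage 2 (AMPLIFY -2): 1*-2=-2, -6*-2=12, -8*-2=16, 4*-2=-8, -4*-2=8, 3*-2=-6 -> [-2, 12, 16, -8, 8, -6]
Stage 3 (ABS): |-2|=2, |12|=12, |16|=16, |-8|=8, |8|=8, |-6|=6 -> [2, 12, 16, 8, 8, 6]
Stage 4 (CLIP -5 3): clip(2,-5,3)=2, clip(12,-5,3)=3, clip(16,-5,3)=3, clip(8,-5,3)=3, clip(8,-5,3)=3, clip(6,-5,3)=3 -> [2, 3, 3, 3, 3, 3]
Stage 5 (DELAY): [0, 2, 3, 3, 3, 3] = [0, 2, 3, 3, 3, 3] -> [0, 2, 3, 3, 3, 3]
Stage 6 (DIFF): s[0]=0, 2-0=2, 3-2=1, 3-3=0, 3-3=0, 3-3=0 -> [0, 2, 1, 0, 0, 0]

Answer: 0 2 1 0 0 0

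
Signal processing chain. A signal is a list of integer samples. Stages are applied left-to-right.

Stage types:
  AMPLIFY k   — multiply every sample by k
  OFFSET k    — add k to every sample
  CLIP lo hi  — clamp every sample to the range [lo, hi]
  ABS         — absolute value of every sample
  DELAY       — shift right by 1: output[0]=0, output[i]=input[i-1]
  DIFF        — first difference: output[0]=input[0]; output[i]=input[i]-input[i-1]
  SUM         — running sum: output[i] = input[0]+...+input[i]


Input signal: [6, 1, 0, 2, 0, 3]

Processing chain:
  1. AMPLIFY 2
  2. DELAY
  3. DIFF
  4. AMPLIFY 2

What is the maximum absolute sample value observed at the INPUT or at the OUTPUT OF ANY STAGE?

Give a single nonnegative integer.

Input: [6, 1, 0, 2, 0, 3] (max |s|=6)
Stage 1 (AMPLIFY 2): 6*2=12, 1*2=2, 0*2=0, 2*2=4, 0*2=0, 3*2=6 -> [12, 2, 0, 4, 0, 6] (max |s|=12)
Stage 2 (DELAY): [0, 12, 2, 0, 4, 0] = [0, 12, 2, 0, 4, 0] -> [0, 12, 2, 0, 4, 0] (max |s|=12)
Stage 3 (DIFF): s[0]=0, 12-0=12, 2-12=-10, 0-2=-2, 4-0=4, 0-4=-4 -> [0, 12, -10, -2, 4, -4] (max |s|=12)
Stage 4 (AMPLIFY 2): 0*2=0, 12*2=24, -10*2=-20, -2*2=-4, 4*2=8, -4*2=-8 -> [0, 24, -20, -4, 8, -8] (max |s|=24)
Overall max amplitude: 24

Answer: 24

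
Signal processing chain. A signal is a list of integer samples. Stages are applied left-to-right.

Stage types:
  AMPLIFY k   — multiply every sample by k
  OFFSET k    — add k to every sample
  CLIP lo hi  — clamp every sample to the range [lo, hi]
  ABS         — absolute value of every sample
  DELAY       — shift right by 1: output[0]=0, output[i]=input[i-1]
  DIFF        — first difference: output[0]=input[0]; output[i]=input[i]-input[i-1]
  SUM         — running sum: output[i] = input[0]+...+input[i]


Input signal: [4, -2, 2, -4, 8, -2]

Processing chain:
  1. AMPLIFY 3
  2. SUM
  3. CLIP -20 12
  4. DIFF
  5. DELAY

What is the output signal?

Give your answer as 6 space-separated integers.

Input: [4, -2, 2, -4, 8, -2]
Stage 1 (AMPLIFY 3): 4*3=12, -2*3=-6, 2*3=6, -4*3=-12, 8*3=24, -2*3=-6 -> [12, -6, 6, -12, 24, -6]
Stage 2 (SUM): sum[0..0]=12, sum[0..1]=6, sum[0..2]=12, sum[0..3]=0, sum[0..4]=24, sum[0..5]=18 -> [12, 6, 12, 0, 24, 18]
Stage 3 (CLIP -20 12): clip(12,-20,12)=12, clip(6,-20,12)=6, clip(12,-20,12)=12, clip(0,-20,12)=0, clip(24,-20,12)=12, clip(18,-20,12)=12 -> [12, 6, 12, 0, 12, 12]
Stage 4 (DIFF): s[0]=12, 6-12=-6, 12-6=6, 0-12=-12, 12-0=12, 12-12=0 -> [12, -6, 6, -12, 12, 0]
Stage 5 (DELAY): [0, 12, -6, 6, -12, 12] = [0, 12, -6, 6, -12, 12] -> [0, 12, -6, 6, -12, 12]

Answer: 0 12 -6 6 -12 12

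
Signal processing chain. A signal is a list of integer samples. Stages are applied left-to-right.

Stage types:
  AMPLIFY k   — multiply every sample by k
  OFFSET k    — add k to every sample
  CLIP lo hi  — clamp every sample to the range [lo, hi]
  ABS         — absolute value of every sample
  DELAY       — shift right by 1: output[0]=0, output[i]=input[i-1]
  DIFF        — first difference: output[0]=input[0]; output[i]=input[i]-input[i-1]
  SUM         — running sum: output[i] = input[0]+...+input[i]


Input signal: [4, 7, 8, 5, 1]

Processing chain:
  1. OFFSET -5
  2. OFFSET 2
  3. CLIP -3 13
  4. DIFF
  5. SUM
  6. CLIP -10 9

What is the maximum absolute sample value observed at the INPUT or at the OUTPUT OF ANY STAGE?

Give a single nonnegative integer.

Answer: 8

Derivation:
Input: [4, 7, 8, 5, 1] (max |s|=8)
Stage 1 (OFFSET -5): 4+-5=-1, 7+-5=2, 8+-5=3, 5+-5=0, 1+-5=-4 -> [-1, 2, 3, 0, -4] (max |s|=4)
Stage 2 (OFFSET 2): -1+2=1, 2+2=4, 3+2=5, 0+2=2, -4+2=-2 -> [1, 4, 5, 2, -2] (max |s|=5)
Stage 3 (CLIP -3 13): clip(1,-3,13)=1, clip(4,-3,13)=4, clip(5,-3,13)=5, clip(2,-3,13)=2, clip(-2,-3,13)=-2 -> [1, 4, 5, 2, -2] (max |s|=5)
Stage 4 (DIFF): s[0]=1, 4-1=3, 5-4=1, 2-5=-3, -2-2=-4 -> [1, 3, 1, -3, -4] (max |s|=4)
Stage 5 (SUM): sum[0..0]=1, sum[0..1]=4, sum[0..2]=5, sum[0..3]=2, sum[0..4]=-2 -> [1, 4, 5, 2, -2] (max |s|=5)
Stage 6 (CLIP -10 9): clip(1,-10,9)=1, clip(4,-10,9)=4, clip(5,-10,9)=5, clip(2,-10,9)=2, clip(-2,-10,9)=-2 -> [1, 4, 5, 2, -2] (max |s|=5)
Overall max amplitude: 8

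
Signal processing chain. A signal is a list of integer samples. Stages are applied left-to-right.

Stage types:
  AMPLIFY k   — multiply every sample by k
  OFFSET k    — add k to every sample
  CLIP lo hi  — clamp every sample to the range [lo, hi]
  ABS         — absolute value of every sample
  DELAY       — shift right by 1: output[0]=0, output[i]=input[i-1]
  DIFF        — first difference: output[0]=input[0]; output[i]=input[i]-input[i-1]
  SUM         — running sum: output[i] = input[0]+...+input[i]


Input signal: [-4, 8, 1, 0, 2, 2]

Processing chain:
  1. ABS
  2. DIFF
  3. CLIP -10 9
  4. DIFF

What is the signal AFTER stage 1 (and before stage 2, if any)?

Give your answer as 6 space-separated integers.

Input: [-4, 8, 1, 0, 2, 2]
Stage 1 (ABS): |-4|=4, |8|=8, |1|=1, |0|=0, |2|=2, |2|=2 -> [4, 8, 1, 0, 2, 2]

Answer: 4 8 1 0 2 2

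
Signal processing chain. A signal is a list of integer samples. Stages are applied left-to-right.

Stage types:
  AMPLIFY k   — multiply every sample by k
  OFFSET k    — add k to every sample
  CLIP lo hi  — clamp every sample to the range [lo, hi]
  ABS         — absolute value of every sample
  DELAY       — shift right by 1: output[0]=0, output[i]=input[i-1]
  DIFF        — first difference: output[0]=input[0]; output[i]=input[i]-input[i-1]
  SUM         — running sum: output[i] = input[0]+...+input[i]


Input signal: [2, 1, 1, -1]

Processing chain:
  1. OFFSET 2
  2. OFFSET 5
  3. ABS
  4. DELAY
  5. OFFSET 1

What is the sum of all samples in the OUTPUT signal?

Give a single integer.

Input: [2, 1, 1, -1]
Stage 1 (OFFSET 2): 2+2=4, 1+2=3, 1+2=3, -1+2=1 -> [4, 3, 3, 1]
Stage 2 (OFFSET 5): 4+5=9, 3+5=8, 3+5=8, 1+5=6 -> [9, 8, 8, 6]
Stage 3 (ABS): |9|=9, |8|=8, |8|=8, |6|=6 -> [9, 8, 8, 6]
Stage 4 (DELAY): [0, 9, 8, 8] = [0, 9, 8, 8] -> [0, 9, 8, 8]
Stage 5 (OFFSET 1): 0+1=1, 9+1=10, 8+1=9, 8+1=9 -> [1, 10, 9, 9]
Output sum: 29

Answer: 29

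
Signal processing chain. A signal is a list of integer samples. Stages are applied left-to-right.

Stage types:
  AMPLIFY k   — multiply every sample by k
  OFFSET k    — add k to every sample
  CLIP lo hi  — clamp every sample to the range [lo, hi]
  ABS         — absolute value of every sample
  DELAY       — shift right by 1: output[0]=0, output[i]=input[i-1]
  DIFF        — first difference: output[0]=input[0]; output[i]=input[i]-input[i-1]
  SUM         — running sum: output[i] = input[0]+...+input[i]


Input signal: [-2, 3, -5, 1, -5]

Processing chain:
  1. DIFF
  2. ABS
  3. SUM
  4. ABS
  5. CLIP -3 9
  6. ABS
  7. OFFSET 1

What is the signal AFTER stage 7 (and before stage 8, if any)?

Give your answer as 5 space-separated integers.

Answer: 3 8 10 10 10

Derivation:
Input: [-2, 3, -5, 1, -5]
Stage 1 (DIFF): s[0]=-2, 3--2=5, -5-3=-8, 1--5=6, -5-1=-6 -> [-2, 5, -8, 6, -6]
Stage 2 (ABS): |-2|=2, |5|=5, |-8|=8, |6|=6, |-6|=6 -> [2, 5, 8, 6, 6]
Stage 3 (SUM): sum[0..0]=2, sum[0..1]=7, sum[0..2]=15, sum[0..3]=21, sum[0..4]=27 -> [2, 7, 15, 21, 27]
Stage 4 (ABS): |2|=2, |7|=7, |15|=15, |21|=21, |27|=27 -> [2, 7, 15, 21, 27]
Stage 5 (CLIP -3 9): clip(2,-3,9)=2, clip(7,-3,9)=7, clip(15,-3,9)=9, clip(21,-3,9)=9, clip(27,-3,9)=9 -> [2, 7, 9, 9, 9]
Stage 6 (ABS): |2|=2, |7|=7, |9|=9, |9|=9, |9|=9 -> [2, 7, 9, 9, 9]
Stage 7 (OFFSET 1): 2+1=3, 7+1=8, 9+1=10, 9+1=10, 9+1=10 -> [3, 8, 10, 10, 10]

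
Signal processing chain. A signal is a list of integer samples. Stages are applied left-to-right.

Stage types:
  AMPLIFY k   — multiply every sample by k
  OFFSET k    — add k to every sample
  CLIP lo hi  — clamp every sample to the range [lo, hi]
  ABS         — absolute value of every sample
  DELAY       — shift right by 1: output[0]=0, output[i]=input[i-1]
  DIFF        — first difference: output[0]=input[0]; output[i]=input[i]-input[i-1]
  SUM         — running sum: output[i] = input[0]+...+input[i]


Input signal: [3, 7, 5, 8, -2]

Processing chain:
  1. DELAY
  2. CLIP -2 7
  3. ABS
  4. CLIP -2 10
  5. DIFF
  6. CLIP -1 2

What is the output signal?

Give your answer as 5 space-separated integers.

Input: [3, 7, 5, 8, -2]
Stage 1 (DELAY): [0, 3, 7, 5, 8] = [0, 3, 7, 5, 8] -> [0, 3, 7, 5, 8]
Stage 2 (CLIP -2 7): clip(0,-2,7)=0, clip(3,-2,7)=3, clip(7,-2,7)=7, clip(5,-2,7)=5, clip(8,-2,7)=7 -> [0, 3, 7, 5, 7]
Stage 3 (ABS): |0|=0, |3|=3, |7|=7, |5|=5, |7|=7 -> [0, 3, 7, 5, 7]
Stage 4 (CLIP -2 10): clip(0,-2,10)=0, clip(3,-2,10)=3, clip(7,-2,10)=7, clip(5,-2,10)=5, clip(7,-2,10)=7 -> [0, 3, 7, 5, 7]
Stage 5 (DIFF): s[0]=0, 3-0=3, 7-3=4, 5-7=-2, 7-5=2 -> [0, 3, 4, -2, 2]
Stage 6 (CLIP -1 2): clip(0,-1,2)=0, clip(3,-1,2)=2, clip(4,-1,2)=2, clip(-2,-1,2)=-1, clip(2,-1,2)=2 -> [0, 2, 2, -1, 2]

Answer: 0 2 2 -1 2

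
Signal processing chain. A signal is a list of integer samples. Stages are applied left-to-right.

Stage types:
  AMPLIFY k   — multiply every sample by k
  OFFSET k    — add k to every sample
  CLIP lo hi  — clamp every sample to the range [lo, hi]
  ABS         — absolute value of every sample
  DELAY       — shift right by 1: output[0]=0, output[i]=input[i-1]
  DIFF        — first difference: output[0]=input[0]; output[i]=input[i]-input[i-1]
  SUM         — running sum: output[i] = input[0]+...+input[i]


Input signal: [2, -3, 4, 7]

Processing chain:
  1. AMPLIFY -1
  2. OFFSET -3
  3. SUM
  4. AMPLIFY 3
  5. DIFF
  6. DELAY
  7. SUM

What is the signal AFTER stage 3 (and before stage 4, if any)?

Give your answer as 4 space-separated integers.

Input: [2, -3, 4, 7]
Stage 1 (AMPLIFY -1): 2*-1=-2, -3*-1=3, 4*-1=-4, 7*-1=-7 -> [-2, 3, -4, -7]
Stage 2 (OFFSET -3): -2+-3=-5, 3+-3=0, -4+-3=-7, -7+-3=-10 -> [-5, 0, -7, -10]
Stage 3 (SUM): sum[0..0]=-5, sum[0..1]=-5, sum[0..2]=-12, sum[0..3]=-22 -> [-5, -5, -12, -22]

Answer: -5 -5 -12 -22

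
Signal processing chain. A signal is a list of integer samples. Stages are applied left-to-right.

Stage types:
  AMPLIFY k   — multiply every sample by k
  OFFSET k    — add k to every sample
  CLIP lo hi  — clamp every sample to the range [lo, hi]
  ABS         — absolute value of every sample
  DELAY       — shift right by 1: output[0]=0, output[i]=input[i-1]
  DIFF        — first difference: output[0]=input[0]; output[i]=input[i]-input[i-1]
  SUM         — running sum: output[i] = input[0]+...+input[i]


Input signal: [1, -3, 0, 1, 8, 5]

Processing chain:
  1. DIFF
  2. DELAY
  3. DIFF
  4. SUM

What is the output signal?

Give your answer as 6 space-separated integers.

Answer: 0 1 -4 3 1 7

Derivation:
Input: [1, -3, 0, 1, 8, 5]
Stage 1 (DIFF): s[0]=1, -3-1=-4, 0--3=3, 1-0=1, 8-1=7, 5-8=-3 -> [1, -4, 3, 1, 7, -3]
Stage 2 (DELAY): [0, 1, -4, 3, 1, 7] = [0, 1, -4, 3, 1, 7] -> [0, 1, -4, 3, 1, 7]
Stage 3 (DIFF): s[0]=0, 1-0=1, -4-1=-5, 3--4=7, 1-3=-2, 7-1=6 -> [0, 1, -5, 7, -2, 6]
Stage 4 (SUM): sum[0..0]=0, sum[0..1]=1, sum[0..2]=-4, sum[0..3]=3, sum[0..4]=1, sum[0..5]=7 -> [0, 1, -4, 3, 1, 7]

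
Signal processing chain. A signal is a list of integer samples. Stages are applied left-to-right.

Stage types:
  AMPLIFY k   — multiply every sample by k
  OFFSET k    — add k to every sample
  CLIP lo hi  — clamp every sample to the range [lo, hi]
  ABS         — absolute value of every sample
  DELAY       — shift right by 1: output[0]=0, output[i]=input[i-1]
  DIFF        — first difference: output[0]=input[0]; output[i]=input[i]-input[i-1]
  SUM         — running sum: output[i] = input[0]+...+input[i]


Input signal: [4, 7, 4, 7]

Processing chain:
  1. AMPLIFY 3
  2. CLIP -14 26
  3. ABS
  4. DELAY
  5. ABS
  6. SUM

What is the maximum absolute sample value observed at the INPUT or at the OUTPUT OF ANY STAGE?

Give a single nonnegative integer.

Input: [4, 7, 4, 7] (max |s|=7)
Stage 1 (AMPLIFY 3): 4*3=12, 7*3=21, 4*3=12, 7*3=21 -> [12, 21, 12, 21] (max |s|=21)
Stage 2 (CLIP -14 26): clip(12,-14,26)=12, clip(21,-14,26)=21, clip(12,-14,26)=12, clip(21,-14,26)=21 -> [12, 21, 12, 21] (max |s|=21)
Stage 3 (ABS): |12|=12, |21|=21, |12|=12, |21|=21 -> [12, 21, 12, 21] (max |s|=21)
Stage 4 (DELAY): [0, 12, 21, 12] = [0, 12, 21, 12] -> [0, 12, 21, 12] (max |s|=21)
Stage 5 (ABS): |0|=0, |12|=12, |21|=21, |12|=12 -> [0, 12, 21, 12] (max |s|=21)
Stage 6 (SUM): sum[0..0]=0, sum[0..1]=12, sum[0..2]=33, sum[0..3]=45 -> [0, 12, 33, 45] (max |s|=45)
Overall max amplitude: 45

Answer: 45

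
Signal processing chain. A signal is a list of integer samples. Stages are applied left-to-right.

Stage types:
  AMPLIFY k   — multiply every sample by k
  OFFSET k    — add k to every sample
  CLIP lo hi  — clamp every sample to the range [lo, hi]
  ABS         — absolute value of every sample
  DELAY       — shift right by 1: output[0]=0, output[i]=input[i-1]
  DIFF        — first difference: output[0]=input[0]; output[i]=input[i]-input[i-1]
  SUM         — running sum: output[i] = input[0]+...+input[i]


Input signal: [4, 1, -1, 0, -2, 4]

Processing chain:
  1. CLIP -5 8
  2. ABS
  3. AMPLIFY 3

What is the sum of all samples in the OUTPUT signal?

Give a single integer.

Input: [4, 1, -1, 0, -2, 4]
Stage 1 (CLIP -5 8): clip(4,-5,8)=4, clip(1,-5,8)=1, clip(-1,-5,8)=-1, clip(0,-5,8)=0, clip(-2,-5,8)=-2, clip(4,-5,8)=4 -> [4, 1, -1, 0, -2, 4]
Stage 2 (ABS): |4|=4, |1|=1, |-1|=1, |0|=0, |-2|=2, |4|=4 -> [4, 1, 1, 0, 2, 4]
Stage 3 (AMPLIFY 3): 4*3=12, 1*3=3, 1*3=3, 0*3=0, 2*3=6, 4*3=12 -> [12, 3, 3, 0, 6, 12]
Output sum: 36

Answer: 36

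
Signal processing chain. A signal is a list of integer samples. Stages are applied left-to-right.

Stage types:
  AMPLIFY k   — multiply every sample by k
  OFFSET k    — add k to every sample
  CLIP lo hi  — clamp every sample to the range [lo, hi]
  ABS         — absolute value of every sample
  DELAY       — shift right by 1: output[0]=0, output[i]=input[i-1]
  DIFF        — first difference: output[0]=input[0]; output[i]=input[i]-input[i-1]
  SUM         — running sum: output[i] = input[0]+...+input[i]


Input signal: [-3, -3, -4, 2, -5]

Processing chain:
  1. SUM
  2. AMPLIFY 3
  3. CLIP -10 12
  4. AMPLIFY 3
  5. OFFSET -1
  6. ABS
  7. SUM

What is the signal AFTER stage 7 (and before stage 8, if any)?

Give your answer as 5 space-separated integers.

Input: [-3, -3, -4, 2, -5]
Stage 1 (SUM): sum[0..0]=-3, sum[0..1]=-6, sum[0..2]=-10, sum[0..3]=-8, sum[0..4]=-13 -> [-3, -6, -10, -8, -13]
Stage 2 (AMPLIFY 3): -3*3=-9, -6*3=-18, -10*3=-30, -8*3=-24, -13*3=-39 -> [-9, -18, -30, -24, -39]
Stage 3 (CLIP -10 12): clip(-9,-10,12)=-9, clip(-18,-10,12)=-10, clip(-30,-10,12)=-10, clip(-24,-10,12)=-10, clip(-39,-10,12)=-10 -> [-9, -10, -10, -10, -10]
Stage 4 (AMPLIFY 3): -9*3=-27, -10*3=-30, -10*3=-30, -10*3=-30, -10*3=-30 -> [-27, -30, -30, -30, -30]
Stage 5 (OFFSET -1): -27+-1=-28, -30+-1=-31, -30+-1=-31, -30+-1=-31, -30+-1=-31 -> [-28, -31, -31, -31, -31]
Stage 6 (ABS): |-28|=28, |-31|=31, |-31|=31, |-31|=31, |-31|=31 -> [28, 31, 31, 31, 31]
Stage 7 (SUM): sum[0..0]=28, sum[0..1]=59, sum[0..2]=90, sum[0..3]=121, sum[0..4]=152 -> [28, 59, 90, 121, 152]

Answer: 28 59 90 121 152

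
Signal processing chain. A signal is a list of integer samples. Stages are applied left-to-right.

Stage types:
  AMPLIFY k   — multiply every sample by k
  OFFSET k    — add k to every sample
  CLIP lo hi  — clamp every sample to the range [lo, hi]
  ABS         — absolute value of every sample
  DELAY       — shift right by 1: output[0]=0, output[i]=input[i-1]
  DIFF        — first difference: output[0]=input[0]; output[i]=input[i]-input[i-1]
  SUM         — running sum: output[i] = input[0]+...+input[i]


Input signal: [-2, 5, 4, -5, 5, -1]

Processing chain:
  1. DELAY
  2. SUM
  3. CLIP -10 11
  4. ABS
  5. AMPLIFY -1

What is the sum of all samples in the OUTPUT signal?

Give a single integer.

Input: [-2, 5, 4, -5, 5, -1]
Stage 1 (DELAY): [0, -2, 5, 4, -5, 5] = [0, -2, 5, 4, -5, 5] -> [0, -2, 5, 4, -5, 5]
Stage 2 (SUM): sum[0..0]=0, sum[0..1]=-2, sum[0..2]=3, sum[0..3]=7, sum[0..4]=2, sum[0..5]=7 -> [0, -2, 3, 7, 2, 7]
Stage 3 (CLIP -10 11): clip(0,-10,11)=0, clip(-2,-10,11)=-2, clip(3,-10,11)=3, clip(7,-10,11)=7, clip(2,-10,11)=2, clip(7,-10,11)=7 -> [0, -2, 3, 7, 2, 7]
Stage 4 (ABS): |0|=0, |-2|=2, |3|=3, |7|=7, |2|=2, |7|=7 -> [0, 2, 3, 7, 2, 7]
Stage 5 (AMPLIFY -1): 0*-1=0, 2*-1=-2, 3*-1=-3, 7*-1=-7, 2*-1=-2, 7*-1=-7 -> [0, -2, -3, -7, -2, -7]
Output sum: -21

Answer: -21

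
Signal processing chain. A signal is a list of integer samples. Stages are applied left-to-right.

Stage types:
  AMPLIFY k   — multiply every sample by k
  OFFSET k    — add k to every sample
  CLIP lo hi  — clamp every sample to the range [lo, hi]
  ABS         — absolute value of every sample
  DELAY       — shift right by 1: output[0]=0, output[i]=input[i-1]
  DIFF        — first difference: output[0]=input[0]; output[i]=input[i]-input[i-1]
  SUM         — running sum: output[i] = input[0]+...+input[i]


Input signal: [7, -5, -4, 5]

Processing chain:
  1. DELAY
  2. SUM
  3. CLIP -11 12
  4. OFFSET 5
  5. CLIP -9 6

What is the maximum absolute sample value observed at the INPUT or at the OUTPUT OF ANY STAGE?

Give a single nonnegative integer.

Input: [7, -5, -4, 5] (max |s|=7)
Stage 1 (DELAY): [0, 7, -5, -4] = [0, 7, -5, -4] -> [0, 7, -5, -4] (max |s|=7)
Stage 2 (SUM): sum[0..0]=0, sum[0..1]=7, sum[0..2]=2, sum[0..3]=-2 -> [0, 7, 2, -2] (max |s|=7)
Stage 3 (CLIP -11 12): clip(0,-11,12)=0, clip(7,-11,12)=7, clip(2,-11,12)=2, clip(-2,-11,12)=-2 -> [0, 7, 2, -2] (max |s|=7)
Stage 4 (OFFSET 5): 0+5=5, 7+5=12, 2+5=7, -2+5=3 -> [5, 12, 7, 3] (max |s|=12)
Stage 5 (CLIP -9 6): clip(5,-9,6)=5, clip(12,-9,6)=6, clip(7,-9,6)=6, clip(3,-9,6)=3 -> [5, 6, 6, 3] (max |s|=6)
Overall max amplitude: 12

Answer: 12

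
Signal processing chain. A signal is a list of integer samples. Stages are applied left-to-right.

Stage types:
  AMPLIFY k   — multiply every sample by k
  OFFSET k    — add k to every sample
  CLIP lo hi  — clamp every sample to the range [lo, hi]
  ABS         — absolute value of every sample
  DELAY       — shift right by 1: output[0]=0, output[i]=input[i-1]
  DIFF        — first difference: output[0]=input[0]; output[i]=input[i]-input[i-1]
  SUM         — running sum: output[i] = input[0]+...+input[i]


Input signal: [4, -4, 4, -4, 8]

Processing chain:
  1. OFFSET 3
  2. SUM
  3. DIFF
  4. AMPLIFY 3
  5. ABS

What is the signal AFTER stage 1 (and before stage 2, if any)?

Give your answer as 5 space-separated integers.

Input: [4, -4, 4, -4, 8]
Stage 1 (OFFSET 3): 4+3=7, -4+3=-1, 4+3=7, -4+3=-1, 8+3=11 -> [7, -1, 7, -1, 11]

Answer: 7 -1 7 -1 11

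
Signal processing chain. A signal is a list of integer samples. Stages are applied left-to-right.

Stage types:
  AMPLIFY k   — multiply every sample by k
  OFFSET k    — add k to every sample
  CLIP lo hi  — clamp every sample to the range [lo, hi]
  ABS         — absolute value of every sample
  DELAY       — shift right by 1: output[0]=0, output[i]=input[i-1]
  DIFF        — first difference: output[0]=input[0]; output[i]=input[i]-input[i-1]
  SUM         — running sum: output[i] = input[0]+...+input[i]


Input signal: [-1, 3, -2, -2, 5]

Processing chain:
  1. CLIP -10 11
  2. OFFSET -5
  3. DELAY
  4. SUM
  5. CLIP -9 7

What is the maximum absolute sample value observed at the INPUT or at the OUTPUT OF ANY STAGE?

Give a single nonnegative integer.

Answer: 22

Derivation:
Input: [-1, 3, -2, -2, 5] (max |s|=5)
Stage 1 (CLIP -10 11): clip(-1,-10,11)=-1, clip(3,-10,11)=3, clip(-2,-10,11)=-2, clip(-2,-10,11)=-2, clip(5,-10,11)=5 -> [-1, 3, -2, -2, 5] (max |s|=5)
Stage 2 (OFFSET -5): -1+-5=-6, 3+-5=-2, -2+-5=-7, -2+-5=-7, 5+-5=0 -> [-6, -2, -7, -7, 0] (max |s|=7)
Stage 3 (DELAY): [0, -6, -2, -7, -7] = [0, -6, -2, -7, -7] -> [0, -6, -2, -7, -7] (max |s|=7)
Stage 4 (SUM): sum[0..0]=0, sum[0..1]=-6, sum[0..2]=-8, sum[0..3]=-15, sum[0..4]=-22 -> [0, -6, -8, -15, -22] (max |s|=22)
Stage 5 (CLIP -9 7): clip(0,-9,7)=0, clip(-6,-9,7)=-6, clip(-8,-9,7)=-8, clip(-15,-9,7)=-9, clip(-22,-9,7)=-9 -> [0, -6, -8, -9, -9] (max |s|=9)
Overall max amplitude: 22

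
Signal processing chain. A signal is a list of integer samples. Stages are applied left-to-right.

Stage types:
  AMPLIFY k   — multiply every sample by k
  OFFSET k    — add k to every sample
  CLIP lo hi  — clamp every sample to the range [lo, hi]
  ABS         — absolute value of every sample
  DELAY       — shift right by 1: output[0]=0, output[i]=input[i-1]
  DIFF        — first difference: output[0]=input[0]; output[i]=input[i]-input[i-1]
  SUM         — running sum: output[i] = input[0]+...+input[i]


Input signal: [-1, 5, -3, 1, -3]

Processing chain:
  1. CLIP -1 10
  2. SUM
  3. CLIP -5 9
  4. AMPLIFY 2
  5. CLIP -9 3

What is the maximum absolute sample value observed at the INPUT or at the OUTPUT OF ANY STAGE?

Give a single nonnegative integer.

Answer: 8

Derivation:
Input: [-1, 5, -3, 1, -3] (max |s|=5)
Stage 1 (CLIP -1 10): clip(-1,-1,10)=-1, clip(5,-1,10)=5, clip(-3,-1,10)=-1, clip(1,-1,10)=1, clip(-3,-1,10)=-1 -> [-1, 5, -1, 1, -1] (max |s|=5)
Stage 2 (SUM): sum[0..0]=-1, sum[0..1]=4, sum[0..2]=3, sum[0..3]=4, sum[0..4]=3 -> [-1, 4, 3, 4, 3] (max |s|=4)
Stage 3 (CLIP -5 9): clip(-1,-5,9)=-1, clip(4,-5,9)=4, clip(3,-5,9)=3, clip(4,-5,9)=4, clip(3,-5,9)=3 -> [-1, 4, 3, 4, 3] (max |s|=4)
Stage 4 (AMPLIFY 2): -1*2=-2, 4*2=8, 3*2=6, 4*2=8, 3*2=6 -> [-2, 8, 6, 8, 6] (max |s|=8)
Stage 5 (CLIP -9 3): clip(-2,-9,3)=-2, clip(8,-9,3)=3, clip(6,-9,3)=3, clip(8,-9,3)=3, clip(6,-9,3)=3 -> [-2, 3, 3, 3, 3] (max |s|=3)
Overall max amplitude: 8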